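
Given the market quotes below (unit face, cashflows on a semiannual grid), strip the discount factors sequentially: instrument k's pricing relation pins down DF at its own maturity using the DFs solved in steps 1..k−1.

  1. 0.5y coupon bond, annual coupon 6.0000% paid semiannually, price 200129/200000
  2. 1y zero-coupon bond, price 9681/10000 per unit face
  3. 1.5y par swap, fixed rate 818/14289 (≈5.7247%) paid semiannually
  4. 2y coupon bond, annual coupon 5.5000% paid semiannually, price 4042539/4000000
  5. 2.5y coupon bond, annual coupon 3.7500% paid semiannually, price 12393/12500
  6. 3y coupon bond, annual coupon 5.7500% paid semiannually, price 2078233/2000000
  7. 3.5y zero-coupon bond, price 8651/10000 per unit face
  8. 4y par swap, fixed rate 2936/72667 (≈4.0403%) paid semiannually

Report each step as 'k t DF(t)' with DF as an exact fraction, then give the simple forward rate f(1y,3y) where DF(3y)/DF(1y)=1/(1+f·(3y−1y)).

step 1 [0.5y] bond c/2=3/100: DF=(200129/200000 − 3/100·(0))/(1+3/100) = 1943/2000 ≈ 0.971500
step 2 [1y] zero: DF = P = 9681/10000 ≈ 0.968100
step 3 [1.5y] swap r/2=409/14289: DF=(1 − 409/14289·(0.971500+0.968100))/(1+409/14289) = 4591/5000 ≈ 0.918200
step 4 [2y] bond c/2=11/400: DF=(4042539/4000000 − 11/400·(0.971500+0.968100+0.918200))/(1+11/400) = 9071/10000 ≈ 0.907100
step 5 [2.5y] bond c/2=3/160: DF=(12393/12500 − 3/160·(0.971500+0.968100+0.918200+0.907100))/(1+3/160) = 9039/10000 ≈ 0.903900
step 6 [3y] bond c/2=23/800: DF=(2078233/2000000 − 23/800·(0.971500+0.968100+0.918200+0.907100+0.903900))/(1+23/800) = 2199/2500 ≈ 0.879600
step 7 [3.5y] zero: DF = P = 8651/10000 ≈ 0.865100
step 8 [4y] swap r/2=1468/72667: DF=(1 − 1468/72667·(0.971500+0.968100+0.918200+0.907100+0.903900+0.879600+0.865100))/(1+1468/72667) = 2133/2500 ≈ 0.853200

1 1/2 1943/2000
2 1 9681/10000
3 3/2 4591/5000
4 2 9071/10000
5 5/2 9039/10000
6 3 2199/2500
7 7/2 8651/10000
8 4 2133/2500
f(1y,3y) = ((9681/10000)/(2199/2500) − 1)/(2) = 295/5864 ≈ 5.0307%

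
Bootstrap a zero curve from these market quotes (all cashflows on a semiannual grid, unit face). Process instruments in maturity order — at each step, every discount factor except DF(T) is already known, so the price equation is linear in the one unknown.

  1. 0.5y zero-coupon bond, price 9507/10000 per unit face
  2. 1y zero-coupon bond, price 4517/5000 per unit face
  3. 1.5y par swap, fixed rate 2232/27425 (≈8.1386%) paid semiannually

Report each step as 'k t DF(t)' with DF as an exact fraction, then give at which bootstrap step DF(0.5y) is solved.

step 1 [0.5y] zero: DF = P = 9507/10000 ≈ 0.950700
step 2 [1y] zero: DF = P = 4517/5000 ≈ 0.903400
step 3 [1.5y] swap r/2=1116/27425: DF=(1 − 1116/27425·(0.950700+0.903400))/(1+1116/27425) = 2221/2500 ≈ 0.888400

1 1/2 9507/10000
2 1 4517/5000
3 3/2 2221/2500
DF(0.5y) is solved at step 1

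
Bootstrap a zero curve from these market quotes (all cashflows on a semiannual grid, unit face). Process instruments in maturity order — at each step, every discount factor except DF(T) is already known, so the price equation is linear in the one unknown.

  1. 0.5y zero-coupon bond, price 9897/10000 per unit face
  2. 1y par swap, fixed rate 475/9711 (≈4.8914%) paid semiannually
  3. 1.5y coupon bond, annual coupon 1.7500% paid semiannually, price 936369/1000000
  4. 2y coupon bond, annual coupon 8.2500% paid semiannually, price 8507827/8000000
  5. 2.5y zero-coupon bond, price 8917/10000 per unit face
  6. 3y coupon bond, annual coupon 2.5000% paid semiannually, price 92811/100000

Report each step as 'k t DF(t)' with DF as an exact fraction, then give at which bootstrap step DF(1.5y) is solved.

1 1/2 9897/10000
2 1 381/400
3 3/2 4557/5000
4 2 9083/10000
5 5/2 8917/10000
6 3 537/625
DF(1.5y) is solved at step 3

step 1 [0.5y] zero: DF = P = 9897/10000 ≈ 0.989700
step 2 [1y] swap r/2=475/19422: DF=(1 − 475/19422·(0.989700))/(1+475/19422) = 381/400 ≈ 0.952500
step 3 [1.5y] bond c/2=7/800: DF=(936369/1000000 − 7/800·(0.989700+0.952500))/(1+7/800) = 4557/5000 ≈ 0.911400
step 4 [2y] bond c/2=33/800: DF=(8507827/8000000 − 33/800·(0.989700+0.952500+0.911400))/(1+33/800) = 9083/10000 ≈ 0.908300
step 5 [2.5y] zero: DF = P = 8917/10000 ≈ 0.891700
step 6 [3y] bond c/2=1/80: DF=(92811/100000 − 1/80·(0.989700+0.952500+0.911400+0.908300+0.891700))/(1+1/80) = 537/625 ≈ 0.859200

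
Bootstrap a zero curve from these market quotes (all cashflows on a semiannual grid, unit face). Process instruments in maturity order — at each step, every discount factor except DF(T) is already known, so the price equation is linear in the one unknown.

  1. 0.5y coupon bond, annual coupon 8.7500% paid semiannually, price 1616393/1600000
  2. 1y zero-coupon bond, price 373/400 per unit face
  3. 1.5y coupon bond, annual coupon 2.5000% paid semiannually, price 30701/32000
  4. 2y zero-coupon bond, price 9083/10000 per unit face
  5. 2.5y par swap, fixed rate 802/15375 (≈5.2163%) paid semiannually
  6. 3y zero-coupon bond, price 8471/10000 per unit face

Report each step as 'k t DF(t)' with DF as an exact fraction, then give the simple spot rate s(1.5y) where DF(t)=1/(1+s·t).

1 1/2 9679/10000
2 1 373/400
3 3/2 9241/10000
4 2 9083/10000
5 5/2 8797/10000
6 3 8471/10000
s(1.5y) = (1/(9241/10000) − 1)/(3/2) = 506/9241 ≈ 5.4756%

step 1 [0.5y] bond c/2=7/160: DF=(1616393/1600000 − 7/160·(0))/(1+7/160) = 9679/10000 ≈ 0.967900
step 2 [1y] zero: DF = P = 373/400 ≈ 0.932500
step 3 [1.5y] bond c/2=1/80: DF=(30701/32000 − 1/80·(0.967900+0.932500))/(1+1/80) = 9241/10000 ≈ 0.924100
step 4 [2y] zero: DF = P = 9083/10000 ≈ 0.908300
step 5 [2.5y] swap r/2=401/15375: DF=(1 − 401/15375·(0.967900+0.932500+0.924100+0.908300))/(1+401/15375) = 8797/10000 ≈ 0.879700
step 6 [3y] zero: DF = P = 8471/10000 ≈ 0.847100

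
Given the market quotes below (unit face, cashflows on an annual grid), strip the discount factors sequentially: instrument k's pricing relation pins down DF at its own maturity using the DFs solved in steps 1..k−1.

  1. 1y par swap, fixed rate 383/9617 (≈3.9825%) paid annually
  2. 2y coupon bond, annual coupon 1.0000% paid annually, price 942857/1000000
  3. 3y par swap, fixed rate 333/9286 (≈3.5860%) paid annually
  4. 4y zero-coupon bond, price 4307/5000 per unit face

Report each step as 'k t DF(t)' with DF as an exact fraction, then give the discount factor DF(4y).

step 1 [1y] swap r/1=383/9617: DF=(1 − 383/9617·(0))/(1+383/9617) = 9617/10000 ≈ 0.961700
step 2 [2y] bond c/1=1/100: DF=(942857/1000000 − 1/100·(0.961700))/(1+1/100) = 231/250 ≈ 0.924000
step 3 [3y] swap r/1=333/9286: DF=(1 − 333/9286·(0.961700+0.924000))/(1+333/9286) = 9001/10000 ≈ 0.900100
step 4 [4y] zero: DF = P = 4307/5000 ≈ 0.861400

1 1 9617/10000
2 2 231/250
3 3 9001/10000
4 4 4307/5000
DF(4y) = 4307/5000 ≈ 0.861400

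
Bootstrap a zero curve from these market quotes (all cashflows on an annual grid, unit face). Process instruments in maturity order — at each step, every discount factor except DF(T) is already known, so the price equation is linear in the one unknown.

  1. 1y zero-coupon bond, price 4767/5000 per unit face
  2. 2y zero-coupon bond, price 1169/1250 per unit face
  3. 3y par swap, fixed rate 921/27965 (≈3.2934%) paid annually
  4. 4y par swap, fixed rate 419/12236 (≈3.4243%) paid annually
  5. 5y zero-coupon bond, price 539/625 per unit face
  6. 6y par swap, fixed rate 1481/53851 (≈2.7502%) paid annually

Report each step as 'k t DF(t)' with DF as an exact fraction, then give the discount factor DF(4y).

step 1 [1y] zero: DF = P = 4767/5000 ≈ 0.953400
step 2 [2y] zero: DF = P = 1169/1250 ≈ 0.935200
step 3 [3y] swap r/1=921/27965: DF=(1 − 921/27965·(0.953400+0.935200))/(1+921/27965) = 9079/10000 ≈ 0.907900
step 4 [4y] swap r/1=419/12236: DF=(1 − 419/12236·(0.953400+0.935200+0.907900))/(1+419/12236) = 8743/10000 ≈ 0.874300
step 5 [5y] zero: DF = P = 539/625 ≈ 0.862400
step 6 [6y] swap r/1=1481/53851: DF=(1 − 1481/53851·(0.953400+0.935200+0.907900+0.874300+0.862400))/(1+1481/53851) = 8519/10000 ≈ 0.851900

1 1 4767/5000
2 2 1169/1250
3 3 9079/10000
4 4 8743/10000
5 5 539/625
6 6 8519/10000
DF(4y) = 8743/10000 ≈ 0.874300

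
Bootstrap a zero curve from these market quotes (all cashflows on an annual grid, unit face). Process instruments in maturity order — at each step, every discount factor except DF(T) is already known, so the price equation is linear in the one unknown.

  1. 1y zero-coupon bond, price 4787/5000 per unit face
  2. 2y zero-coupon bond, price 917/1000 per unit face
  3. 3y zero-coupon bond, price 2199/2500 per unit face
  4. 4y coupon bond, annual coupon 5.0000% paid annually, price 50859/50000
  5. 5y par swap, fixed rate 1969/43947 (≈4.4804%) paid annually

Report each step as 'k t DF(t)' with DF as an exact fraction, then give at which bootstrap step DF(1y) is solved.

1 1 4787/5000
2 2 917/1000
3 3 2199/2500
4 4 1047/1250
5 5 8031/10000
DF(1y) is solved at step 1

step 1 [1y] zero: DF = P = 4787/5000 ≈ 0.957400
step 2 [2y] zero: DF = P = 917/1000 ≈ 0.917000
step 3 [3y] zero: DF = P = 2199/2500 ≈ 0.879600
step 4 [4y] bond c/1=1/20: DF=(50859/50000 − 1/20·(0.957400+0.917000+0.879600))/(1+1/20) = 1047/1250 ≈ 0.837600
step 5 [5y] swap r/1=1969/43947: DF=(1 − 1969/43947·(0.957400+0.917000+0.879600+0.837600))/(1+1969/43947) = 8031/10000 ≈ 0.803100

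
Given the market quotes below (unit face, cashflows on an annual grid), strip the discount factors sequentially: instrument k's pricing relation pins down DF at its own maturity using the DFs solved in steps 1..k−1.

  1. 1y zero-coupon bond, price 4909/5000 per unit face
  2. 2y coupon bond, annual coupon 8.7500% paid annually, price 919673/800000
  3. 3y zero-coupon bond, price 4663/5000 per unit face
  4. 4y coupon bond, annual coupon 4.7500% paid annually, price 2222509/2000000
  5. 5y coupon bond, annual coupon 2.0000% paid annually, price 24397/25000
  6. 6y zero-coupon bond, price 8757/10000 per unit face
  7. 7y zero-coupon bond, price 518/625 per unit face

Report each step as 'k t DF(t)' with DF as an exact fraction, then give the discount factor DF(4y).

step 1 [1y] zero: DF = P = 4909/5000 ≈ 0.981800
step 2 [2y] bond c/1=7/80: DF=(919673/800000 − 7/80·(0.981800))/(1+7/80) = 9781/10000 ≈ 0.978100
step 3 [3y] zero: DF = P = 4663/5000 ≈ 0.932600
step 4 [4y] bond c/1=19/400: DF=(2222509/2000000 − 19/400·(0.981800+0.978100+0.932600))/(1+19/400) = 9297/10000 ≈ 0.929700
step 5 [5y] bond c/1=1/50: DF=(24397/25000 − 1/50·(0.981800+0.978100+0.932600+0.929700))/(1+1/50) = 4409/5000 ≈ 0.881800
step 6 [6y] zero: DF = P = 8757/10000 ≈ 0.875700
step 7 [7y] zero: DF = P = 518/625 ≈ 0.828800

1 1 4909/5000
2 2 9781/10000
3 3 4663/5000
4 4 9297/10000
5 5 4409/5000
6 6 8757/10000
7 7 518/625
DF(4y) = 9297/10000 ≈ 0.929700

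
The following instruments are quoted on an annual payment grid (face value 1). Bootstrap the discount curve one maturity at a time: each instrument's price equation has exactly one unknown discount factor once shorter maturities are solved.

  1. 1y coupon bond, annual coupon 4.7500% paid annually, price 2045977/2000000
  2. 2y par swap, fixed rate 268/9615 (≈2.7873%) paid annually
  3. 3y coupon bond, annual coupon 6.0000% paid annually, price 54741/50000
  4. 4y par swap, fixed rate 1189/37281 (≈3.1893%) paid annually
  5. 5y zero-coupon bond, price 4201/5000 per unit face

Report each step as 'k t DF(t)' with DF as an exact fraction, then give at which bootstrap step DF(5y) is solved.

1 1 4883/5000
2 2 1183/1250
3 3 231/250
4 4 8811/10000
5 5 4201/5000
DF(5y) is solved at step 5

step 1 [1y] bond c/1=19/400: DF=(2045977/2000000 − 19/400·(0))/(1+19/400) = 4883/5000 ≈ 0.976600
step 2 [2y] swap r/1=268/9615: DF=(1 − 268/9615·(0.976600))/(1+268/9615) = 1183/1250 ≈ 0.946400
step 3 [3y] bond c/1=3/50: DF=(54741/50000 − 3/50·(0.976600+0.946400))/(1+3/50) = 231/250 ≈ 0.924000
step 4 [4y] swap r/1=1189/37281: DF=(1 − 1189/37281·(0.976600+0.946400+0.924000))/(1+1189/37281) = 8811/10000 ≈ 0.881100
step 5 [5y] zero: DF = P = 4201/5000 ≈ 0.840200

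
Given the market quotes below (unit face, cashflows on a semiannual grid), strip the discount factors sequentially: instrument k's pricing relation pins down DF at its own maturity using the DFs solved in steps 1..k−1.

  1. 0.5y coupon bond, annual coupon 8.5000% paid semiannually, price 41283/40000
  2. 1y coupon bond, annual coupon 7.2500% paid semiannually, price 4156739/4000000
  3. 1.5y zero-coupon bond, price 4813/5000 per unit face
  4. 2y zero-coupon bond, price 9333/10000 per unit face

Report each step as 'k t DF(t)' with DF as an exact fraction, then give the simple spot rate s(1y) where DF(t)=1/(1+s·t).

1 1/2 99/100
2 1 4841/5000
3 3/2 4813/5000
4 2 9333/10000
s(1y) = (1/(4841/5000) − 1)/(1) = 159/4841 ≈ 3.2844%

step 1 [0.5y] bond c/2=17/400: DF=(41283/40000 − 17/400·(0))/(1+17/400) = 99/100 ≈ 0.990000
step 2 [1y] bond c/2=29/800: DF=(4156739/4000000 − 29/800·(0.990000))/(1+29/800) = 4841/5000 ≈ 0.968200
step 3 [1.5y] zero: DF = P = 4813/5000 ≈ 0.962600
step 4 [2y] zero: DF = P = 9333/10000 ≈ 0.933300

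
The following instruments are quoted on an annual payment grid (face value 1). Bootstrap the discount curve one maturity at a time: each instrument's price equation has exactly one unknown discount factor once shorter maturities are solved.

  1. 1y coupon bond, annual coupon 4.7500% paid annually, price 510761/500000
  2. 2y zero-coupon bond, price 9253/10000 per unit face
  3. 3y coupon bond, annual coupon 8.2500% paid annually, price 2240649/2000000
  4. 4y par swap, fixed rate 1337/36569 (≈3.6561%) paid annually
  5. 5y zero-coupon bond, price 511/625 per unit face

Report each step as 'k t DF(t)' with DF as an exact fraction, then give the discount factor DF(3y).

1 1 1219/1250
2 2 9253/10000
3 3 8901/10000
4 4 8663/10000
5 5 511/625
DF(3y) = 8901/10000 ≈ 0.890100

step 1 [1y] bond c/1=19/400: DF=(510761/500000 − 19/400·(0))/(1+19/400) = 1219/1250 ≈ 0.975200
step 2 [2y] zero: DF = P = 9253/10000 ≈ 0.925300
step 3 [3y] bond c/1=33/400: DF=(2240649/2000000 − 33/400·(0.975200+0.925300))/(1+33/400) = 8901/10000 ≈ 0.890100
step 4 [4y] swap r/1=1337/36569: DF=(1 − 1337/36569·(0.975200+0.925300+0.890100))/(1+1337/36569) = 8663/10000 ≈ 0.866300
step 5 [5y] zero: DF = P = 511/625 ≈ 0.817600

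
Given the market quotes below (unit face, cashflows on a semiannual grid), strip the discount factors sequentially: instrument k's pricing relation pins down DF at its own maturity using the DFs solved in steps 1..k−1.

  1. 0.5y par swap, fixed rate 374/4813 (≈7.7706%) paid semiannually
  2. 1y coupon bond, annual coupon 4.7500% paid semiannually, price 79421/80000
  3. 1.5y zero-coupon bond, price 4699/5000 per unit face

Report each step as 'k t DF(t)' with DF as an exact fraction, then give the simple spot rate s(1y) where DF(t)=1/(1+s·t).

1 1/2 4813/5000
2 1 4737/5000
3 3/2 4699/5000
s(1y) = (1/(4737/5000) − 1)/(1) = 263/4737 ≈ 5.5520%

step 1 [0.5y] swap r/2=187/4813: DF=(1 − 187/4813·(0))/(1+187/4813) = 4813/5000 ≈ 0.962600
step 2 [1y] bond c/2=19/800: DF=(79421/80000 − 19/800·(0.962600))/(1+19/800) = 4737/5000 ≈ 0.947400
step 3 [1.5y] zero: DF = P = 4699/5000 ≈ 0.939800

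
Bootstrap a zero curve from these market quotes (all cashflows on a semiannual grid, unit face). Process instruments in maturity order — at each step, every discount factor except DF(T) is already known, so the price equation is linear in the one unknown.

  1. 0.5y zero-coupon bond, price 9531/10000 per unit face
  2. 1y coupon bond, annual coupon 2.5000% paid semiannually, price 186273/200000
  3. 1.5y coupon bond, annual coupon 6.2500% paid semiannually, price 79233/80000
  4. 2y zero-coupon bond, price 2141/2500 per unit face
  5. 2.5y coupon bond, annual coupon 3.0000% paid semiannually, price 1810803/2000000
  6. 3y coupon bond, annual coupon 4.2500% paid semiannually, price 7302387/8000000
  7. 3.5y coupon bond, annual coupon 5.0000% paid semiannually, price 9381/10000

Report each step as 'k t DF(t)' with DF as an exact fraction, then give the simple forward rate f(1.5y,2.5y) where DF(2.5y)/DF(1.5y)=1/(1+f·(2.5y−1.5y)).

step 1 [0.5y] zero: DF = P = 9531/10000 ≈ 0.953100
step 2 [1y] bond c/2=1/80: DF=(186273/200000 − 1/80·(0.953100))/(1+1/80) = 9081/10000 ≈ 0.908100
step 3 [1.5y] bond c/2=1/32: DF=(79233/80000 − 1/32·(0.953100+0.908100))/(1+1/32) = 113/125 ≈ 0.904000
step 4 [2y] zero: DF = P = 2141/2500 ≈ 0.856400
step 5 [2.5y] bond c/2=3/200: DF=(1810803/2000000 − 3/200·(0.953100+0.908100+0.904000+0.856400))/(1+3/200) = 1677/2000 ≈ 0.838500
step 6 [3y] bond c/2=17/800: DF=(7302387/8000000 − 17/800·(0.953100+0.908100+0.904000+0.856400+0.838500))/(1+17/800) = 801/1000 ≈ 0.801000
step 7 [3.5y] bond c/2=1/40: DF=(9381/10000 − 1/40·(0.953100+0.908100+0.904000+0.856400+0.838500+0.801000))/(1+1/40) = 7869/10000 ≈ 0.786900

1 1/2 9531/10000
2 1 9081/10000
3 3/2 113/125
4 2 2141/2500
5 5/2 1677/2000
6 3 801/1000
7 7/2 7869/10000
f(1.5y,2.5y) = ((113/125)/(1677/2000) − 1)/(1) = 131/1677 ≈ 7.8116%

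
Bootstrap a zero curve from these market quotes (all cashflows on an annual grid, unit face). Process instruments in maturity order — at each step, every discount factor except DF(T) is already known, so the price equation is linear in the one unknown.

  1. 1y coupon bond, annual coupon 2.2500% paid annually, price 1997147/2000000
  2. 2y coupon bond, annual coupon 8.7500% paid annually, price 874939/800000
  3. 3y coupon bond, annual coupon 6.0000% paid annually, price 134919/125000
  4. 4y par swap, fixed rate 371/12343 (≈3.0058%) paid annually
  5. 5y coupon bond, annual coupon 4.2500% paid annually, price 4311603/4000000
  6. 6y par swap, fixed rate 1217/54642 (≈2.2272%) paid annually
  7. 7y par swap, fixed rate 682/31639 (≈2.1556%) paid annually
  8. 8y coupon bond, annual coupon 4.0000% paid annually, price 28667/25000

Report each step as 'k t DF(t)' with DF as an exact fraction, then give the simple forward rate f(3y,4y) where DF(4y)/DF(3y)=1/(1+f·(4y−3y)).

1 1 4883/5000
2 2 9271/10000
3 3 1821/2000
4 4 8887/10000
5 5 883/1000
6 6 8783/10000
7 7 2159/2500
8 8 537/625
f(3y,4y) = ((1821/2000)/(8887/10000) − 1)/(1) = 218/8887 ≈ 2.4530%

step 1 [1y] bond c/1=9/400: DF=(1997147/2000000 − 9/400·(0))/(1+9/400) = 4883/5000 ≈ 0.976600
step 2 [2y] bond c/1=7/80: DF=(874939/800000 − 7/80·(0.976600))/(1+7/80) = 9271/10000 ≈ 0.927100
step 3 [3y] bond c/1=3/50: DF=(134919/125000 − 3/50·(0.976600+0.927100))/(1+3/50) = 1821/2000 ≈ 0.910500
step 4 [4y] swap r/1=371/12343: DF=(1 − 371/12343·(0.976600+0.927100+0.910500))/(1+371/12343) = 8887/10000 ≈ 0.888700
step 5 [5y] bond c/1=17/400: DF=(4311603/4000000 − 17/400·(0.976600+0.927100+0.910500+0.888700))/(1+17/400) = 883/1000 ≈ 0.883000
step 6 [6y] swap r/1=1217/54642: DF=(1 − 1217/54642·(0.976600+0.927100+0.910500+0.888700+0.883000))/(1+1217/54642) = 8783/10000 ≈ 0.878300
step 7 [7y] swap r/1=682/31639: DF=(1 − 682/31639·(0.976600+0.927100+0.910500+0.888700+0.883000+0.878300))/(1+682/31639) = 2159/2500 ≈ 0.863600
step 8 [8y] bond c/1=1/25: DF=(28667/25000 − 1/25·(0.976600+0.927100+0.910500+0.888700+0.883000+0.878300+0.863600))/(1+1/25) = 537/625 ≈ 0.859200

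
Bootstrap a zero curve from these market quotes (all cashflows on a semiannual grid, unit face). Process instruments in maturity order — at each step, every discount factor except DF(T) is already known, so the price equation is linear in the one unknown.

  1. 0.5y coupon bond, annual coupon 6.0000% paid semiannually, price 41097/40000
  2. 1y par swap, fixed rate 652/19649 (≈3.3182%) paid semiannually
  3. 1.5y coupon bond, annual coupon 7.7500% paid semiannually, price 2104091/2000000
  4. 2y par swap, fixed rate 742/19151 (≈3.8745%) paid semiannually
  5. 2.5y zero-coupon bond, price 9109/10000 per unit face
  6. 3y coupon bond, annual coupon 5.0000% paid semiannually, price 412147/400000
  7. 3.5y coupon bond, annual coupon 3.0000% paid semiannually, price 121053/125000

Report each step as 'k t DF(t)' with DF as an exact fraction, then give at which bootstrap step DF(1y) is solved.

step 1 [0.5y] bond c/2=3/100: DF=(41097/40000 − 3/100·(0))/(1+3/100) = 399/400 ≈ 0.997500
step 2 [1y] swap r/2=326/19649: DF=(1 − 326/19649·(0.997500))/(1+326/19649) = 4837/5000 ≈ 0.967400
step 3 [1.5y] bond c/2=31/800: DF=(2104091/2000000 − 31/800·(0.997500+0.967400))/(1+31/800) = 1879/2000 ≈ 0.939500
step 4 [2y] swap r/2=371/19151: DF=(1 − 371/19151·(0.997500+0.967400+0.939500))/(1+371/19151) = 4629/5000 ≈ 0.925800
step 5 [2.5y] zero: DF = P = 9109/10000 ≈ 0.910900
step 6 [3y] bond c/2=1/40: DF=(412147/400000 − 1/40·(0.997500+0.967400+0.939500+0.925800+0.910900))/(1+1/40) = 556/625 ≈ 0.889600
step 7 [3.5y] bond c/2=3/200: DF=(121053/125000 − 3/200·(0.997500+0.967400+0.939500+0.925800+0.910900+0.889600))/(1+3/200) = 8709/10000 ≈ 0.870900

1 1/2 399/400
2 1 4837/5000
3 3/2 1879/2000
4 2 4629/5000
5 5/2 9109/10000
6 3 556/625
7 7/2 8709/10000
DF(1y) is solved at step 2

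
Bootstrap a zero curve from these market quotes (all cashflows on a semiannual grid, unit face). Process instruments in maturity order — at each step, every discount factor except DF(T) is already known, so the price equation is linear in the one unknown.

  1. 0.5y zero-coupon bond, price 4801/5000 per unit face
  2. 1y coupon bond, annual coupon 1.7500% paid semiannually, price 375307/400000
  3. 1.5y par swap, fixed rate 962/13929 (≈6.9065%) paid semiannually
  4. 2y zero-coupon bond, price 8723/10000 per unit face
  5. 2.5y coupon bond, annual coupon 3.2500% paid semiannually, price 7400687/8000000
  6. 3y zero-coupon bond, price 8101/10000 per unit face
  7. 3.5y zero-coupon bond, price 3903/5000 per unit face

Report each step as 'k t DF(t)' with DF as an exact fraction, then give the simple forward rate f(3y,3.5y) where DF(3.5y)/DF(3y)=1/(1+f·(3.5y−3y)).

step 1 [0.5y] zero: DF = P = 4801/5000 ≈ 0.960200
step 2 [1y] bond c/2=7/800: DF=(375307/400000 − 7/800·(0.960200))/(1+7/800) = 4609/5000 ≈ 0.921800
step 3 [1.5y] swap r/2=481/13929: DF=(1 − 481/13929·(0.960200+0.921800))/(1+481/13929) = 4519/5000 ≈ 0.903800
step 4 [2y] zero: DF = P = 8723/10000 ≈ 0.872300
step 5 [2.5y] bond c/2=13/800: DF=(7400687/8000000 − 13/800·(0.960200+0.921800+0.903800+0.872300))/(1+13/800) = 4259/5000 ≈ 0.851800
step 6 [3y] zero: DF = P = 8101/10000 ≈ 0.810100
step 7 [3.5y] zero: DF = P = 3903/5000 ≈ 0.780600

1 1/2 4801/5000
2 1 4609/5000
3 3/2 4519/5000
4 2 8723/10000
5 5/2 4259/5000
6 3 8101/10000
7 7/2 3903/5000
f(3y,3.5y) = ((8101/10000)/(3903/5000) − 1)/(1/2) = 295/3903 ≈ 7.5583%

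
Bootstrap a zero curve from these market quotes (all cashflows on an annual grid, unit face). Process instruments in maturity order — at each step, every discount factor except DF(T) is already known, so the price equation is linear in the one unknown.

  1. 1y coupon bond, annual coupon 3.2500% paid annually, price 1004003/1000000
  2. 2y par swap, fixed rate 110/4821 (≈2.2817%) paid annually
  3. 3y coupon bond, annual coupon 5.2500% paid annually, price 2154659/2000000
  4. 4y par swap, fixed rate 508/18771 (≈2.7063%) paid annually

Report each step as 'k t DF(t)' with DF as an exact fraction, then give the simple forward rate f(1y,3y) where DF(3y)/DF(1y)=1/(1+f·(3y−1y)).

step 1 [1y] bond c/1=13/400: DF=(1004003/1000000 − 13/400·(0))/(1+13/400) = 2431/2500 ≈ 0.972400
step 2 [2y] swap r/1=110/4821: DF=(1 − 110/4821·(0.972400))/(1+110/4821) = 239/250 ≈ 0.956000
step 3 [3y] bond c/1=21/400: DF=(2154659/2000000 − 21/400·(0.972400+0.956000))/(1+21/400) = 4637/5000 ≈ 0.927400
step 4 [4y] swap r/1=508/18771: DF=(1 − 508/18771·(0.972400+0.956000+0.927400))/(1+508/18771) = 1123/1250 ≈ 0.898400

1 1 2431/2500
2 2 239/250
3 3 4637/5000
4 4 1123/1250
f(1y,3y) = ((2431/2500)/(4637/5000) − 1)/(2) = 225/9274 ≈ 2.4261%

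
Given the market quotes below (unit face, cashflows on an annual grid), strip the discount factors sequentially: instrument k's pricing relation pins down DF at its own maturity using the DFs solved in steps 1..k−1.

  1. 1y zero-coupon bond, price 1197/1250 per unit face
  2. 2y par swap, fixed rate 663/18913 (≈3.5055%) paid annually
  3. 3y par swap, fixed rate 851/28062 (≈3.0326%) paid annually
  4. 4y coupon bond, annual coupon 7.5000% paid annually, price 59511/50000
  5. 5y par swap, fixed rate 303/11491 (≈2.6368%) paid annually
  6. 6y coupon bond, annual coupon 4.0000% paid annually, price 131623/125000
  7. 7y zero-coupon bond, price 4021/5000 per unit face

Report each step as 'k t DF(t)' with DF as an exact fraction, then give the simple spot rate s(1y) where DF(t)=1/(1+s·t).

1 1 1197/1250
2 2 9337/10000
3 3 9149/10000
4 4 4557/5000
5 5 2197/2500
6 6 8357/10000
7 7 4021/5000
s(1y) = (1/(1197/1250) − 1)/(1) = 53/1197 ≈ 4.4277%

step 1 [1y] zero: DF = P = 1197/1250 ≈ 0.957600
step 2 [2y] swap r/1=663/18913: DF=(1 − 663/18913·(0.957600))/(1+663/18913) = 9337/10000 ≈ 0.933700
step 3 [3y] swap r/1=851/28062: DF=(1 − 851/28062·(0.957600+0.933700))/(1+851/28062) = 9149/10000 ≈ 0.914900
step 4 [4y] bond c/1=3/40: DF=(59511/50000 − 3/40·(0.957600+0.933700+0.914900))/(1+3/40) = 4557/5000 ≈ 0.911400
step 5 [5y] swap r/1=303/11491: DF=(1 − 303/11491·(0.957600+0.933700+0.914900+0.911400))/(1+303/11491) = 2197/2500 ≈ 0.878800
step 6 [6y] bond c/1=1/25: DF=(131623/125000 − 1/25·(0.957600+0.933700+0.914900+0.911400+0.878800))/(1+1/25) = 8357/10000 ≈ 0.835700
step 7 [7y] zero: DF = P = 4021/5000 ≈ 0.804200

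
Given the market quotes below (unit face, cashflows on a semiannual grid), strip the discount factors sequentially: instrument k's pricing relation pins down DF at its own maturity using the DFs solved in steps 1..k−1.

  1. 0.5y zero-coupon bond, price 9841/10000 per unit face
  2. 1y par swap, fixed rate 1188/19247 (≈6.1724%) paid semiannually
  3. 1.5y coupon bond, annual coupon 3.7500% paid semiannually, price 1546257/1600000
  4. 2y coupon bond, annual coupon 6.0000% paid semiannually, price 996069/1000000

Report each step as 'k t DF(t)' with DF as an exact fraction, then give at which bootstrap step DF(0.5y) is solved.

step 1 [0.5y] zero: DF = P = 9841/10000 ≈ 0.984100
step 2 [1y] swap r/2=594/19247: DF=(1 − 594/19247·(0.984100))/(1+594/19247) = 4703/5000 ≈ 0.940600
step 3 [1.5y] bond c/2=3/160: DF=(1546257/1600000 − 3/160·(0.984100+0.940600))/(1+3/160) = 2283/2500 ≈ 0.913200
step 4 [2y] bond c/2=3/100: DF=(996069/1000000 − 3/100·(0.984100+0.940600+0.913200))/(1+3/100) = 2211/2500 ≈ 0.884400

1 1/2 9841/10000
2 1 4703/5000
3 3/2 2283/2500
4 2 2211/2500
DF(0.5y) is solved at step 1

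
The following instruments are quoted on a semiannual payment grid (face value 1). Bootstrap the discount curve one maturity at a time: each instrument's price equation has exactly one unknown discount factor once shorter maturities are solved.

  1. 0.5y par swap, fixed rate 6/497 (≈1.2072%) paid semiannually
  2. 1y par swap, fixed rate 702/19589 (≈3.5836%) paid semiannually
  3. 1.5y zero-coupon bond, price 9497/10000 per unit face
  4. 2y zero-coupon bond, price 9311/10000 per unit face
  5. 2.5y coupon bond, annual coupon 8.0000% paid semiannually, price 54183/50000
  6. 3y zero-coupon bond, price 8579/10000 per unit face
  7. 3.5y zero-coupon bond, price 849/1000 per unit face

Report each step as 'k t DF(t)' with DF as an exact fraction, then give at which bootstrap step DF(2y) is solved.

1 1/2 497/500
2 1 9649/10000
3 3/2 9497/10000
4 2 9311/10000
5 5/2 8943/10000
6 3 8579/10000
7 7/2 849/1000
DF(2y) is solved at step 4

step 1 [0.5y] swap r/2=3/497: DF=(1 − 3/497·(0))/(1+3/497) = 497/500 ≈ 0.994000
step 2 [1y] swap r/2=351/19589: DF=(1 − 351/19589·(0.994000))/(1+351/19589) = 9649/10000 ≈ 0.964900
step 3 [1.5y] zero: DF = P = 9497/10000 ≈ 0.949700
step 4 [2y] zero: DF = P = 9311/10000 ≈ 0.931100
step 5 [2.5y] bond c/2=1/25: DF=(54183/50000 − 1/25·(0.994000+0.964900+0.949700+0.931100))/(1+1/25) = 8943/10000 ≈ 0.894300
step 6 [3y] zero: DF = P = 8579/10000 ≈ 0.857900
step 7 [3.5y] zero: DF = P = 849/1000 ≈ 0.849000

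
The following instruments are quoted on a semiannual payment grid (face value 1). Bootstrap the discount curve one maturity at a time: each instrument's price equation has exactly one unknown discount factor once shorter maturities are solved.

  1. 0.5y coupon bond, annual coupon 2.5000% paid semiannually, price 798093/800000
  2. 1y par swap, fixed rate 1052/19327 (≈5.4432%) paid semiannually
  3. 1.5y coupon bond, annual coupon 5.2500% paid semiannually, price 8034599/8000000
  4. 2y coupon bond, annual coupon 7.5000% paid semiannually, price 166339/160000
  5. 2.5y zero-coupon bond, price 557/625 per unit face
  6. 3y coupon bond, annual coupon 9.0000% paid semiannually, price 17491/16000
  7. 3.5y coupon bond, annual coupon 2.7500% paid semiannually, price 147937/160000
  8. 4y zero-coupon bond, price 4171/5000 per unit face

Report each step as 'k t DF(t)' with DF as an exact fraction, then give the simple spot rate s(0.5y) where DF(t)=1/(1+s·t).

1 1/2 9853/10000
2 1 4737/5000
3 3/2 2323/2500
4 2 4493/5000
5 5/2 557/625
6 3 4229/5000
7 7/2 67/80
8 4 4171/5000
s(0.5y) = (1/(9853/10000) − 1)/(1/2) = 294/9853 ≈ 2.9839%

step 1 [0.5y] bond c/2=1/80: DF=(798093/800000 − 1/80·(0))/(1+1/80) = 9853/10000 ≈ 0.985300
step 2 [1y] swap r/2=526/19327: DF=(1 − 526/19327·(0.985300))/(1+526/19327) = 4737/5000 ≈ 0.947400
step 3 [1.5y] bond c/2=21/800: DF=(8034599/8000000 − 21/800·(0.985300+0.947400))/(1+21/800) = 2323/2500 ≈ 0.929200
step 4 [2y] bond c/2=3/80: DF=(166339/160000 − 3/80·(0.985300+0.947400+0.929200))/(1+3/80) = 4493/5000 ≈ 0.898600
step 5 [2.5y] zero: DF = P = 557/625 ≈ 0.891200
step 6 [3y] bond c/2=9/200: DF=(17491/16000 − 9/200·(0.985300+0.947400+0.929200+0.898600+0.891200))/(1+9/200) = 4229/5000 ≈ 0.845800
step 7 [3.5y] bond c/2=11/800: DF=(147937/160000 − 11/800·(0.985300+0.947400+0.929200+0.898600+0.891200+0.845800))/(1+11/800) = 67/80 ≈ 0.837500
step 8 [4y] zero: DF = P = 4171/5000 ≈ 0.834200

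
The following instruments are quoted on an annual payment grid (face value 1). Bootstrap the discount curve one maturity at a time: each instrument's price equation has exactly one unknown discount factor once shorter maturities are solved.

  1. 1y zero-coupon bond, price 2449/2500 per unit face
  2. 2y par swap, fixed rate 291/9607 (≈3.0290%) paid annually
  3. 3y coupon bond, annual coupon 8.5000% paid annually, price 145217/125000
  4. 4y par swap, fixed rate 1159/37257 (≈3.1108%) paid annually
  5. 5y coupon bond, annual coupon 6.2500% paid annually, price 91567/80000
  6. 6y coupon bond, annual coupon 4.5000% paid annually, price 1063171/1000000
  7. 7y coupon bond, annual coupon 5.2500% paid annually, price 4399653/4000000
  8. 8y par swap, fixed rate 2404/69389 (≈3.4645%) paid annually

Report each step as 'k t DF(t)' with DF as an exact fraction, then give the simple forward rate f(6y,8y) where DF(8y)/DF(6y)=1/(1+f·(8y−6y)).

1 1 2449/2500
2 2 4709/5000
3 3 4601/5000
4 4 8841/10000
5 5 8581/10000
6 6 41/50
7 7 1551/2000
8 8 1899/2500
f(6y,8y) = ((41/50)/(1899/2500) − 1)/(2) = 151/3798 ≈ 3.9758%

step 1 [1y] zero: DF = P = 2449/2500 ≈ 0.979600
step 2 [2y] swap r/1=291/9607: DF=(1 − 291/9607·(0.979600))/(1+291/9607) = 4709/5000 ≈ 0.941800
step 3 [3y] bond c/1=17/200: DF=(145217/125000 − 17/200·(0.979600+0.941800))/(1+17/200) = 4601/5000 ≈ 0.920200
step 4 [4y] swap r/1=1159/37257: DF=(1 − 1159/37257·(0.979600+0.941800+0.920200))/(1+1159/37257) = 8841/10000 ≈ 0.884100
step 5 [5y] bond c/1=1/16: DF=(91567/80000 − 1/16·(0.979600+0.941800+0.920200+0.884100))/(1+1/16) = 8581/10000 ≈ 0.858100
step 6 [6y] bond c/1=9/200: DF=(1063171/1000000 − 9/200·(0.979600+0.941800+0.920200+0.884100+0.858100))/(1+9/200) = 41/50 ≈ 0.820000
step 7 [7y] bond c/1=21/400: DF=(4399653/4000000 − 21/400·(0.979600+0.941800+0.920200+0.884100+0.858100+0.820000))/(1+21/400) = 1551/2000 ≈ 0.775500
step 8 [8y] swap r/1=2404/69389: DF=(1 − 2404/69389·(0.979600+0.941800+0.920200+0.884100+0.858100+0.820000+0.775500))/(1+2404/69389) = 1899/2500 ≈ 0.759600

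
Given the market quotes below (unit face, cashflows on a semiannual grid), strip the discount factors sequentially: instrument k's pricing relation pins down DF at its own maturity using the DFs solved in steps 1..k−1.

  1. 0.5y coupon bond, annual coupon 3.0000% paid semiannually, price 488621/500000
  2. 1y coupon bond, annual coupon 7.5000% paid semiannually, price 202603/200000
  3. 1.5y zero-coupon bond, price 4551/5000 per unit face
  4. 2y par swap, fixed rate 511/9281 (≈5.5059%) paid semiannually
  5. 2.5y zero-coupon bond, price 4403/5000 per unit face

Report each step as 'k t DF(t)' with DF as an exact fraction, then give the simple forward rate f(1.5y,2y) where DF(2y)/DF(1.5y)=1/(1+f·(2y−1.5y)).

step 1 [0.5y] bond c/2=3/200: DF=(488621/500000 − 3/200·(0))/(1+3/200) = 2407/2500 ≈ 0.962800
step 2 [1y] bond c/2=3/80: DF=(202603/200000 − 3/80·(0.962800))/(1+3/80) = 1177/1250 ≈ 0.941600
step 3 [1.5y] zero: DF = P = 4551/5000 ≈ 0.910200
step 4 [2y] swap r/2=511/18562: DF=(1 − 511/18562·(0.962800+0.941600+0.910200))/(1+511/18562) = 4489/5000 ≈ 0.897800
step 5 [2.5y] zero: DF = P = 4403/5000 ≈ 0.880600

1 1/2 2407/2500
2 1 1177/1250
3 3/2 4551/5000
4 2 4489/5000
5 5/2 4403/5000
f(1.5y,2y) = ((4551/5000)/(4489/5000) − 1)/(1/2) = 124/4489 ≈ 2.7623%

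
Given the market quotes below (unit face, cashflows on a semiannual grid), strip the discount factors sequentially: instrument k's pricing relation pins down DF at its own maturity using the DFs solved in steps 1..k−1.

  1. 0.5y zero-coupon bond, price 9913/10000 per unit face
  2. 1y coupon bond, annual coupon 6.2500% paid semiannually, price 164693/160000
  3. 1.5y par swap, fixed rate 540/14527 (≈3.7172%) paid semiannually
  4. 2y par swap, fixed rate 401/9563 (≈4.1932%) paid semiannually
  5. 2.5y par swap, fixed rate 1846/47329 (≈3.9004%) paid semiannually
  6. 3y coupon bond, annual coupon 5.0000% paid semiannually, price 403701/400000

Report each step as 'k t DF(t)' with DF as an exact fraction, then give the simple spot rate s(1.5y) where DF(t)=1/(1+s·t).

1 1/2 9913/10000
2 1 9681/10000
3 3/2 473/500
4 2 4599/5000
5 5/2 9077/10000
6 3 2173/2500
s(1.5y) = (1/(473/500) − 1)/(3/2) = 18/473 ≈ 3.8055%

step 1 [0.5y] zero: DF = P = 9913/10000 ≈ 0.991300
step 2 [1y] bond c/2=1/32: DF=(164693/160000 − 1/32·(0.991300))/(1+1/32) = 9681/10000 ≈ 0.968100
step 3 [1.5y] swap r/2=270/14527: DF=(1 − 270/14527·(0.991300+0.968100))/(1+270/14527) = 473/500 ≈ 0.946000
step 4 [2y] swap r/2=401/19126: DF=(1 − 401/19126·(0.991300+0.968100+0.946000))/(1+401/19126) = 4599/5000 ≈ 0.919800
step 5 [2.5y] swap r/2=923/47329: DF=(1 − 923/47329·(0.991300+0.968100+0.946000+0.919800))/(1+923/47329) = 9077/10000 ≈ 0.907700
step 6 [3y] bond c/2=1/40: DF=(403701/400000 − 1/40·(0.991300+0.968100+0.946000+0.919800+0.907700))/(1+1/40) = 2173/2500 ≈ 0.869200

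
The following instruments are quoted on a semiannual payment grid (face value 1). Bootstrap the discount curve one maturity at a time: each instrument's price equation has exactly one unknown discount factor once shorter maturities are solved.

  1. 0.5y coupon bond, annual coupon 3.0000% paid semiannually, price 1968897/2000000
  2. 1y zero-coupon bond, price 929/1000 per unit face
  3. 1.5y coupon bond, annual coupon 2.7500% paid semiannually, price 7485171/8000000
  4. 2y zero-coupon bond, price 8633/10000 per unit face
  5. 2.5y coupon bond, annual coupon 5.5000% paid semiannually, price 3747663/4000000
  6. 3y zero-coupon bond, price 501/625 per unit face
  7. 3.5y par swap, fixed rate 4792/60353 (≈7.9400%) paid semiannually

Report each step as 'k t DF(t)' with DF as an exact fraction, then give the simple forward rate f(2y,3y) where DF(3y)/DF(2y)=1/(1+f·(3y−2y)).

1 1/2 9699/10000
2 1 929/1000
3 3/2 2243/2500
4 2 8633/10000
5 5/2 8139/10000
6 3 501/625
7 7/2 1901/2500
f(2y,3y) = ((8633/10000)/(501/625) − 1)/(1) = 617/8016 ≈ 7.6971%

step 1 [0.5y] bond c/2=3/200: DF=(1968897/2000000 − 3/200·(0))/(1+3/200) = 9699/10000 ≈ 0.969900
step 2 [1y] zero: DF = P = 929/1000 ≈ 0.929000
step 3 [1.5y] bond c/2=11/800: DF=(7485171/8000000 − 11/800·(0.969900+0.929000))/(1+11/800) = 2243/2500 ≈ 0.897200
step 4 [2y] zero: DF = P = 8633/10000 ≈ 0.863300
step 5 [2.5y] bond c/2=11/400: DF=(3747663/4000000 − 11/400·(0.969900+0.929000+0.897200+0.863300))/(1+11/400) = 8139/10000 ≈ 0.813900
step 6 [3y] zero: DF = P = 501/625 ≈ 0.801600
step 7 [3.5y] swap r/2=2396/60353: DF=(1 − 2396/60353·(0.969900+0.929000+0.897200+0.863300+0.813900+0.801600))/(1+2396/60353) = 1901/2500 ≈ 0.760400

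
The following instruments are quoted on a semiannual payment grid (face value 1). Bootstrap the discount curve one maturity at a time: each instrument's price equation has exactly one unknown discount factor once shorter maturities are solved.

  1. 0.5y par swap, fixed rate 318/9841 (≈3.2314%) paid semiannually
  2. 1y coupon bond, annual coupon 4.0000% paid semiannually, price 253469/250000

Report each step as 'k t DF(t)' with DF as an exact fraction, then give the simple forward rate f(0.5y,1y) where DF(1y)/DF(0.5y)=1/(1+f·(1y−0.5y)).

step 1 [0.5y] swap r/2=159/9841: DF=(1 − 159/9841·(0))/(1+159/9841) = 9841/10000 ≈ 0.984100
step 2 [1y] bond c/2=1/50: DF=(253469/250000 − 1/50·(0.984100))/(1+1/50) = 9747/10000 ≈ 0.974700

1 1/2 9841/10000
2 1 9747/10000
f(0.5y,1y) = ((9841/10000)/(9747/10000) − 1)/(1/2) = 188/9747 ≈ 1.9288%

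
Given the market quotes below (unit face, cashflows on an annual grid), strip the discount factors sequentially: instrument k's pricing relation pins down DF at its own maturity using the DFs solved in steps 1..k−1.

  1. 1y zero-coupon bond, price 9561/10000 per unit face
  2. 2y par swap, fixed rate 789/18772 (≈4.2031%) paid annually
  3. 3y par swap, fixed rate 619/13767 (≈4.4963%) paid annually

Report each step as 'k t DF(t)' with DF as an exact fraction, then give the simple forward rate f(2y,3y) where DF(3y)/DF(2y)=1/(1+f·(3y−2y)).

1 1 9561/10000
2 2 9211/10000
3 3 4381/5000
f(2y,3y) = ((9211/10000)/(4381/5000) − 1)/(1) = 449/8762 ≈ 5.1244%

step 1 [1y] zero: DF = P = 9561/10000 ≈ 0.956100
step 2 [2y] swap r/1=789/18772: DF=(1 − 789/18772·(0.956100))/(1+789/18772) = 9211/10000 ≈ 0.921100
step 3 [3y] swap r/1=619/13767: DF=(1 − 619/13767·(0.956100+0.921100))/(1+619/13767) = 4381/5000 ≈ 0.876200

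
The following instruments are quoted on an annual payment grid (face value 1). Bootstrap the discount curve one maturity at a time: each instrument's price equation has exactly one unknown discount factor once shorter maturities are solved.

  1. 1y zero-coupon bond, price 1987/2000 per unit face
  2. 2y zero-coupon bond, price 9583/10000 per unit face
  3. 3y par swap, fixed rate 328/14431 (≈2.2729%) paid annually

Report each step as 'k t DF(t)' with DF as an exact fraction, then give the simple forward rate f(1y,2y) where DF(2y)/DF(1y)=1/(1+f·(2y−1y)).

step 1 [1y] zero: DF = P = 1987/2000 ≈ 0.993500
step 2 [2y] zero: DF = P = 9583/10000 ≈ 0.958300
step 3 [3y] swap r/1=328/14431: DF=(1 − 328/14431·(0.993500+0.958300))/(1+328/14431) = 584/625 ≈ 0.934400

1 1 1987/2000
2 2 9583/10000
3 3 584/625
f(1y,2y) = ((1987/2000)/(9583/10000) − 1)/(1) = 352/9583 ≈ 3.6732%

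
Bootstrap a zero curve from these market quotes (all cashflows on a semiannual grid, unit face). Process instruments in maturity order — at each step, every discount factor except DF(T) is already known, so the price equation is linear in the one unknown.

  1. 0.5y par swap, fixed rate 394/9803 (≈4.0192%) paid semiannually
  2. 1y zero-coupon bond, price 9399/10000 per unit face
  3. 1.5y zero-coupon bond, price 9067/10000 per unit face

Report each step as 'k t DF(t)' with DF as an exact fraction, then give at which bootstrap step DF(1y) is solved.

step 1 [0.5y] swap r/2=197/9803: DF=(1 − 197/9803·(0))/(1+197/9803) = 9803/10000 ≈ 0.980300
step 2 [1y] zero: DF = P = 9399/10000 ≈ 0.939900
step 3 [1.5y] zero: DF = P = 9067/10000 ≈ 0.906700

1 1/2 9803/10000
2 1 9399/10000
3 3/2 9067/10000
DF(1y) is solved at step 2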